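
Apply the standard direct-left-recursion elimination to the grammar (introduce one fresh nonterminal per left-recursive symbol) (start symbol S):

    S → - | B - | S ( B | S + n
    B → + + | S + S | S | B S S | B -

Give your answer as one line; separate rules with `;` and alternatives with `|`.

S → - S' | B - S'; B → + + B' | S + S B' | S B'; S' → ( B S' | + n S' | ε; B' → S S B' | - B' | ε

Directly left-recursive nonterminals: S, B.
For S: α = {( B, + n}, β = {-, B -}. Rewrite as S → β S' and S' → α S' | ε.
For B: α = {S S, -}, β = {+ +, S + S, S}. Rewrite as B → β B' and B' → α B' | ε.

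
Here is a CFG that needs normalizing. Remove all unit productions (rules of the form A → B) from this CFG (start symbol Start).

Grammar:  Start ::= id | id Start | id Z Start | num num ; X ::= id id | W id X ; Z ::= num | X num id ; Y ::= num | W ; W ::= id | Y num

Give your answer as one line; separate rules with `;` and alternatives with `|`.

Start ::= id | id Start | id Z Start | num num; X ::= id id | W id X; Z ::= num | X num id; Y ::= id | Y num | num; W ::= id | Y num

Unit pairs: Y ⇒* {W}.
For each unit pair (A, B), copy every non-unit production of B to A, then drop all unit productions.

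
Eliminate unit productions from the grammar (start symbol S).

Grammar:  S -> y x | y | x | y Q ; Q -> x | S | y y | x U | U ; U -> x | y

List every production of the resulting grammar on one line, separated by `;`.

Unit pairs: Q ⇒* {S, U}.
For each unit pair (A, B), copy every non-unit production of B to A, then drop all unit productions.

S -> y x | y | x | y Q; Q -> x | y | y x | y Q | y y | x U; U -> x | y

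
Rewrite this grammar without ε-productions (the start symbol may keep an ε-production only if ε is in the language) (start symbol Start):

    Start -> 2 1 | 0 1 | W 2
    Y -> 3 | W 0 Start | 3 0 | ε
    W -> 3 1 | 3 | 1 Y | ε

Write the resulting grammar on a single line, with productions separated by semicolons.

Nullable set = {W, Y}.
ε ∉ L(G), so no ε-production is kept.
For each production, add variants omitting each subset of nullable occurrences: Start → W 2 gives W 2 | 2. Y → W 0 Start gives W 0 Start | 0 Start. W → 1 Y gives 1 Y | 1.

Start -> 2 1 | 0 1 | W 2 | 2; Y -> 3 | W 0 Start | 0 Start | 3 0; W -> 3 1 | 3 | 1 Y | 1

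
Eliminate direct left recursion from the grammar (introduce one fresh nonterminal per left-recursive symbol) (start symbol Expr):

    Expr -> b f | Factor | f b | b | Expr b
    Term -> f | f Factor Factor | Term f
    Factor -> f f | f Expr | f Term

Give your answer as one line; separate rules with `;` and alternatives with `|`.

Expr -> b f Expr1 | Factor Expr1 | f b Expr1 | b Expr1; Term -> f Term1 | f Factor Factor Term1; Factor -> f f | f Expr | f Term; Expr1 -> b Expr1 | ε; Term1 -> f Term1 | ε

Expr, Term are directly left-recursive.
For Expr: α = {b}, β = {b f, Factor, f b, b}. Rewrite as Expr → β Expr1 and Expr1 → α Expr1 | ε.
For Term: α = {f}, β = {f, f Factor Factor}. Rewrite as Term → β Term1 and Term1 → α Term1 | ε.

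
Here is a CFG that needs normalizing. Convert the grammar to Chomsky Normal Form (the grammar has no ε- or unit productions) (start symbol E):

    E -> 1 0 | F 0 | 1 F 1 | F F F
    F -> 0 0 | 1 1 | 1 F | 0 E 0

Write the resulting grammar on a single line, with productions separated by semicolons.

Introduce a nonterminal for each terminal appearing in a rule of length ≥ 2: X1 → 1, X2 → 0.
Binarize each right-hand side of length ≥ 3 by chaining fresh nonterminals (Y1, Y2, …): affected rules were E → X1 F X1; E → F F F; F → X2 E X2.

E -> X1 X2 | F X2 | X1 Y1 | F Y2; F -> X2 X2 | X1 X1 | X1 F | X2 Y3; X1 -> 1; X2 -> 0; Y1 -> F X1; Y2 -> F F; Y3 -> E X2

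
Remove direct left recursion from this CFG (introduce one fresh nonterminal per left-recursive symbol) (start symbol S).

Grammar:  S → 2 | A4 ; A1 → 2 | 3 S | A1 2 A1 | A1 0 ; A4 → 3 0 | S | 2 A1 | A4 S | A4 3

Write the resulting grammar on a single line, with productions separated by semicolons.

S → 2 | A4; A1 → 2 A1' | 3 S A1'; A4 → 3 0 A4' | S A4' | 2 A1 A4'; A1' → 2 A1 A1' | 0 A1' | eps; A4' → S A4' | 3 A4' | eps

A1, A4 are directly left-recursive.
For A1: α = {2 A1, 0}, β = {2, 3 S}. Rewrite as A1 → β A1' and A1' → α A1' | ε.
For A4: α = {S, 3}, β = {3 0, S, 2 A1}. Rewrite as A4 → β A4' and A4' → α A4' | ε.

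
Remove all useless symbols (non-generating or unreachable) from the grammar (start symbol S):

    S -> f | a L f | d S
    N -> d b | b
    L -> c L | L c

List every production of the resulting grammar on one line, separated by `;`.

Generating nonterminals: {N, S}.
Reachable from S after that: {S}.
Removed useless symbols: {L, N} and every production mentioning them.

S -> f | d S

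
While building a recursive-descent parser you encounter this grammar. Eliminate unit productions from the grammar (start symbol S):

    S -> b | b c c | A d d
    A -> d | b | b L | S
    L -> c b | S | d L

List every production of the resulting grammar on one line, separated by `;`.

S -> b | b c c | A d d; A -> b | b c c | A d d | d | b L; L -> c b | d L | b | b c c | A d d

Unit pairs: A ⇒* {S}; L ⇒* {S}.
For each unit pair (A, B), copy every non-unit production of B to A, then drop all unit productions.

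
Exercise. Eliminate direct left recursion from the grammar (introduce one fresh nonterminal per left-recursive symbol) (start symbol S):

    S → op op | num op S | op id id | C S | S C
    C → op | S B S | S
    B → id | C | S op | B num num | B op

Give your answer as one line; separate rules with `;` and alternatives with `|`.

Directly left-recursive nonterminals: S, B.
For S: α = {C}, β = {op op, num op S, op id id, C S}. Rewrite as S → β S' and S' → α S' | ε.
For B: α = {num num, op}, β = {id, C, S op}. Rewrite as B → β B' and B' → α B' | ε.

S → op op S' | num op S S' | op id id S' | C S S'; C → op | S B S | S; B → id B' | C B' | S op B'; S' → C S' | eps; B' → num num B' | op B' | eps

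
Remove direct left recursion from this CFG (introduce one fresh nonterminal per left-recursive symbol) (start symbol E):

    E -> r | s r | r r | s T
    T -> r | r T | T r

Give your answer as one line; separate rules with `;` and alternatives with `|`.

Left recursion appears on T.
For T: α = {r}, β = {r, r T}. Rewrite as T → β T' and T' → α T' | ε.

E -> r | s r | r r | s T; T -> r T' | r T T'; T' -> r T' | ε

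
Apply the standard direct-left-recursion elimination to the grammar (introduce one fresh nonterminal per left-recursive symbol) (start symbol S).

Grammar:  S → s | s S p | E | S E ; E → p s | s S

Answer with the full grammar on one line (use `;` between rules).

S → s S' | s S p S' | E S'; E → p s | s S; S' → E S' | ε

Left recursion appears on S.
For S: α = {E}, β = {s, s S p, E}. Rewrite as S → β S' and S' → α S' | ε.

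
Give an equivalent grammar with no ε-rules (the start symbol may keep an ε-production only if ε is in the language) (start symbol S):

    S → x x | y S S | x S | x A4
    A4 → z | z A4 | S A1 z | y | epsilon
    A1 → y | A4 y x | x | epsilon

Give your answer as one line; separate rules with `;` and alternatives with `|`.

Nullable nonterminals: {A1, A4}.
ε ∉ L(G), so no ε-production is kept.
Expand every rule over subsets of its nullable positions: S → x A4 gives x A4 | x. A4 → S A1 z gives S A1 z | S z. A1 → A4 y x gives A4 y x | y x.

S → x x | y S S | x S | x A4 | x; A4 → z | z A4 | S A1 z | S z | y; A1 → y | A4 y x | y x | x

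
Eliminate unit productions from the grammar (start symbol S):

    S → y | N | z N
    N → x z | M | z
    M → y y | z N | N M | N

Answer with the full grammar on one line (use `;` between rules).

Unit pairs: M ⇒* {N}; N ⇒* {M}; S ⇒* {M, N}.
Replace each nonterminal's rules with the union of the non-unit rules of every nonterminal it unit-derives.

S → y | z N | x z | z | y y | N M; N → x z | z | y y | z N | N M; M → x z | z | y y | z N | N M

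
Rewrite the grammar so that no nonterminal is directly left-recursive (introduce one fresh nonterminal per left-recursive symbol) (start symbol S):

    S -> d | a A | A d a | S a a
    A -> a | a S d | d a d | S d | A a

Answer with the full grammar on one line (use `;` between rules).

Directly left-recursive nonterminals: S, A.
For S: α = {a a}, β = {d, a A, A d a}. Rewrite as S → β S' and S' → α S' | ε.
For A: α = {a}, β = {a, a S d, d a d, S d}. Rewrite as A → β A' and A' → α A' | ε.

S -> d S' | a A S' | A d a S'; A -> a A' | a S d A' | d a d A' | S d A'; S' -> a a S' | ε; A' -> a A' | ε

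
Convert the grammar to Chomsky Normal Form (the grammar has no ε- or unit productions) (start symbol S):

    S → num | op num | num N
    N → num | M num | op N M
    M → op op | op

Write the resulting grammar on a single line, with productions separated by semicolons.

S → num | X1 X2 | X2 N; N → num | M X2 | X1 Y1; M → X1 X1 | op; X1 → op; X2 → num; Y1 → N M

Introduce a nonterminal for each terminal appearing in a rule of length ≥ 2: X1 → op, X2 → num.
Binarize each right-hand side of length ≥ 3 by chaining fresh nonterminals (Y1, Y2, …): affected rules were N → X1 N M.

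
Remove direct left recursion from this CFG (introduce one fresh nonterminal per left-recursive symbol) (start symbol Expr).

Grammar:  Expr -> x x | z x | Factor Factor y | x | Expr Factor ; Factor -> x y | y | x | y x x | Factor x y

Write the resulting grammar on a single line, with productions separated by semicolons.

Left recursion appears on Expr, Factor.
For Expr: α = {Factor}, β = {x x, z x, Factor Factor y, x}. Rewrite as Expr → β Expr1 and Expr1 → α Expr1 | ε.
For Factor: α = {x y}, β = {x y, y, x, y x x}. Rewrite as Factor → β Factor1 and Factor1 → α Factor1 | ε.

Expr -> x x Expr1 | z x Expr1 | Factor Factor y Expr1 | x Expr1; Factor -> x y Factor1 | y Factor1 | x Factor1 | y x x Factor1; Expr1 -> Factor Expr1 | ε; Factor1 -> x y Factor1 | ε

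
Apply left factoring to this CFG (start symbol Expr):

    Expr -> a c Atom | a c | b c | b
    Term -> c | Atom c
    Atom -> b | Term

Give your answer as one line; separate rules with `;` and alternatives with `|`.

Expr has alternatives sharing prefix 'a c': factor to Expr → a c Expr1 with Expr1 → Atom | ε.
Expr has alternatives sharing prefix 'b': factor to Expr → b Expr2 with Expr2 → c | ε.

Expr -> a c Expr1 | b Expr2; Term -> c | Atom c; Atom -> b | Term; Expr1 -> Atom | ε; Expr2 -> c | ε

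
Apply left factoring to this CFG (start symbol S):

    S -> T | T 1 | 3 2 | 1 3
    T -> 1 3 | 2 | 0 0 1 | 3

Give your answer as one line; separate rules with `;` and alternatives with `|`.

S -> 3 2 | 1 3 | T S'; T -> 1 3 | 2 | 0 0 1 | 3; S' -> ε | 1

S has alternatives sharing prefix 'T': factor to S → T S' with S' → ε | 1.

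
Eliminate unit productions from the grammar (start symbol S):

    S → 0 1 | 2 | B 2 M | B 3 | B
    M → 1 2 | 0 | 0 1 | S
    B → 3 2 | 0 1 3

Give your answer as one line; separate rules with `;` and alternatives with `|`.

Unit pairs: M ⇒* {B, S}; S ⇒* {B}.
For every A with A ⇒* B via unit rules, add B's non-unit alternatives to A; then delete every rule of the form X → Y.

S → 3 2 | 0 1 3 | 0 1 | 2 | B 2 M | B 3; M → 3 2 | 0 1 3 | 0 1 | 2 | B 2 M | B 3 | 1 2 | 0; B → 3 2 | 0 1 3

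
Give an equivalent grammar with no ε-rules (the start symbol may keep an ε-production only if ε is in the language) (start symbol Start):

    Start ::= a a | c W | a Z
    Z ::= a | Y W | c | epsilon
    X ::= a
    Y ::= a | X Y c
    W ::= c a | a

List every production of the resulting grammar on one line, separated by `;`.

Start ::= a a | c W | a Z | a; Z ::= a | Y W | c; X ::= a; Y ::= a | X Y c; W ::= c a | a

Nullable nonterminals: {Z}.
ε ∉ L(G), so no ε-production is kept.
Add the nullable-subset variants: Start → a Z gives a Z | a.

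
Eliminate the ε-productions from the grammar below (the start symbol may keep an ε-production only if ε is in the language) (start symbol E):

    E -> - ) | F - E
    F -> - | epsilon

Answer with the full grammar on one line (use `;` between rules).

E -> - ) | F - E | - E; F -> -

Nullable set = {F}.
ε ∉ L(G), so no ε-production is kept.
For each production, add variants omitting each subset of nullable occurrences: E → F - E gives F - E | - E.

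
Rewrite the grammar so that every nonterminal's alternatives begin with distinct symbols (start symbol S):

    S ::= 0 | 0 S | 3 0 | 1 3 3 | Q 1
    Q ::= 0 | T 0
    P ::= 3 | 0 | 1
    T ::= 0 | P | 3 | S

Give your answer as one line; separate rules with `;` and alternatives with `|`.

S ::= 3 0 | 1 3 3 | Q 1 | 0 S'; Q ::= 0 | T 0; P ::= 3 | 0 | 1; T ::= 0 | P | 3 | S; S' ::= ε | S

S has alternatives sharing prefix '0': factor to S → 0 S' with S' → ε | S.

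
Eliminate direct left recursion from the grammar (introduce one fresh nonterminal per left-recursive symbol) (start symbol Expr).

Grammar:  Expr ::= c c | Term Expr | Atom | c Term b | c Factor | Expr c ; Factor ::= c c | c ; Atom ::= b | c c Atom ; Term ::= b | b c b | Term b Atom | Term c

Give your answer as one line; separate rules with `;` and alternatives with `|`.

Expr, Term are directly left-recursive.
For Expr: α = {c}, β = {c c, Term Expr, Atom, c Term b, c Factor}. Rewrite as Expr → β Expr1 and Expr1 → α Expr1 | ε.
For Term: α = {b Atom, c}, β = {b, b c b}. Rewrite as Term → β Term1 and Term1 → α Term1 | ε.

Expr ::= c c Expr1 | Term Expr Expr1 | Atom Expr1 | c Term b Expr1 | c Factor Expr1; Factor ::= c c | c; Atom ::= b | c c Atom; Term ::= b Term1 | b c b Term1; Expr1 ::= c Expr1 | ε; Term1 ::= b Atom Term1 | c Term1 | ε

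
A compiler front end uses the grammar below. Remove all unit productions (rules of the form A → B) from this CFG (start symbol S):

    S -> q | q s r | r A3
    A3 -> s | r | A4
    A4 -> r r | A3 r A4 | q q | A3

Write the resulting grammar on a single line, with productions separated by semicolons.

Unit pairs: A3 ⇒* {A4}; A4 ⇒* {A3}.
For every A with A ⇒* B via unit rules, add B's non-unit alternatives to A; then delete every rule of the form X → Y.

S -> q | q s r | r A3; A3 -> r r | A3 r A4 | q q | s | r; A4 -> r r | A3 r A4 | q q | s | r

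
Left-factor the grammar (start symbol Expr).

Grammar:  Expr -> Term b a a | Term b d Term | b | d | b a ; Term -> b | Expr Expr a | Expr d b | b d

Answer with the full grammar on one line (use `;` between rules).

Expr -> d | Term b Expr1 | b Expr2; Term -> b Term1 | Expr Term2; Expr1 -> a a | d Term; Expr2 -> ε | a; Term1 -> ε | d; Term2 -> Expr a | d b

Expr has alternatives sharing prefix 'Term b': factor to Expr → Term b Expr1 with Expr1 → a a | d Term.
Expr has alternatives sharing prefix 'b': factor to Expr → b Expr2 with Expr2 → ε | a.
Term has alternatives sharing prefix 'b': factor to Term → b Term1 with Term1 → ε | d.
Term has alternatives sharing prefix 'Expr': factor to Term → Expr Term2 with Term2 → Expr a | d b.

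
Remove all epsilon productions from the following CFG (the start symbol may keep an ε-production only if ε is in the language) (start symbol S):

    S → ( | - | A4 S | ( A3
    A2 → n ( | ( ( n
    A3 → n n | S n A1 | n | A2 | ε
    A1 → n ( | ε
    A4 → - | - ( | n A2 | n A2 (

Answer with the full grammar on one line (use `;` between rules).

S → ( | - | A4 S | ( A3; A2 → n ( | ( ( n; A3 → n n | S n A1 | S n | n | A2; A1 → n (; A4 → - | - ( | n A2 | n A2 (

Nullable nonterminals: {A1, A3}.
ε ∉ L(G), so no ε-production is kept.
For each production, add variants omitting each subset of nullable occurrences: A3 → S n A1 gives S n A1 | S n.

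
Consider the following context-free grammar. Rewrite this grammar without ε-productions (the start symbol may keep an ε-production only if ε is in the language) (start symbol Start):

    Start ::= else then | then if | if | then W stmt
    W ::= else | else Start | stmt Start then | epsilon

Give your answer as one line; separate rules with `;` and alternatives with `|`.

Nullable nonterminals: {W}.
ε ∉ L(G), so no ε-production is kept.
For each production, add variants omitting each subset of nullable occurrences: Start → then W stmt gives then W stmt | then stmt.

Start ::= else then | then if | if | then W stmt | then stmt; W ::= else | else Start | stmt Start then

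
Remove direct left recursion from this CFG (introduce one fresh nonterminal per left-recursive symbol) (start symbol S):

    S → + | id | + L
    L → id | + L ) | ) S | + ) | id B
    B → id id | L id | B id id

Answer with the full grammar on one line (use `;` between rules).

S → + | id | + L; L → id | + L ) | ) S | + ) | id B; B → id id B' | L id B'; B' → id id B' | eps

B is directly left-recursive.
For B: α = {id id}, β = {id id, L id}. Rewrite as B → β B' and B' → α B' | ε.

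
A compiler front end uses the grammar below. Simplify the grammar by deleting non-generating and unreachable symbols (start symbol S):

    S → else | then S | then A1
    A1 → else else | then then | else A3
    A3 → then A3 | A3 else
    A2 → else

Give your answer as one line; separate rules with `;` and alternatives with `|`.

Generating nonterminals: {A1, A2, S}.
Reachable from S after that: {A1, S}.
Removed useless symbols: {A2, A3} and every production mentioning them.

S → else | then S | then A1; A1 → else else | then then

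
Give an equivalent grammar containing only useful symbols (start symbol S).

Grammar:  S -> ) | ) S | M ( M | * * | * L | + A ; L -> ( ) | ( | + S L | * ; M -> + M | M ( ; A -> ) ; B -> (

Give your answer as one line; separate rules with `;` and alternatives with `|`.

Generating nonterminals: {A, B, L, S}.
Reachable from S after that: {A, L, S}.
Removed useless symbols: {B, M} and every production mentioning them.

S -> ) | ) S | * * | * L | + A; L -> ( ) | ( | + S L | *; A -> )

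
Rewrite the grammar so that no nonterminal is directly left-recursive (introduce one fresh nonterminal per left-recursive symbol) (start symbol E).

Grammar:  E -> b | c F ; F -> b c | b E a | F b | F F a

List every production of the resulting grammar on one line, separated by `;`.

Directly left-recursive nonterminal: F.
For F: α = {b, F a}, β = {b c, b E a}. Rewrite as F → β F' and F' → α F' | ε.

E -> b | c F; F -> b c F' | b E a F'; F' -> b F' | F a F' | ε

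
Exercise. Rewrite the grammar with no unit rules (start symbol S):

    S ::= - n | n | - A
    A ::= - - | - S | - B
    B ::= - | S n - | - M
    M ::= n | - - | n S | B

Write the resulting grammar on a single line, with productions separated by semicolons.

Unit pairs: M ⇒* {B}.
For each unit pair (A, B), copy every non-unit production of B to A, then drop all unit productions.

S ::= - n | n | - A; A ::= - - | - S | - B; B ::= - | S n - | - M; M ::= - | S n - | - M | n | - - | n S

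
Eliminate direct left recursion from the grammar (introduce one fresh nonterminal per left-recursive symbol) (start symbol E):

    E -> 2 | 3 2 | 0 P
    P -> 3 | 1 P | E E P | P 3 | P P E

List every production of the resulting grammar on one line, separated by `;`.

E -> 2 | 3 2 | 0 P; P -> 3 P' | 1 P P' | E E P P'; P' -> 3 P' | P E P' | eps

Left recursion appears on P.
For P: α = {3, P E}, β = {3, 1 P, E E P}. Rewrite as P → β P' and P' → α P' | ε.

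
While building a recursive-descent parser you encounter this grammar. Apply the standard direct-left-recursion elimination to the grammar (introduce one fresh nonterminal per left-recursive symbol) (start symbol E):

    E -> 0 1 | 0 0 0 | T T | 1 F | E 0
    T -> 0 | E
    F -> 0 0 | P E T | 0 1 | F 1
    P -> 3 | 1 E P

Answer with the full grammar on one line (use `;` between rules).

Directly left-recursive nonterminals: E, F.
For E: α = {0}, β = {0 1, 0 0 0, T T, 1 F}. Rewrite as E → β E' and E' → α E' | ε.
For F: α = {1}, β = {0 0, P E T, 0 1}. Rewrite as F → β F' and F' → α F' | ε.

E -> 0 1 E' | 0 0 0 E' | T T E' | 1 F E'; T -> 0 | E; F -> 0 0 F' | P E T F' | 0 1 F'; P -> 3 | 1 E P; E' -> 0 E' | ε; F' -> 1 F' | ε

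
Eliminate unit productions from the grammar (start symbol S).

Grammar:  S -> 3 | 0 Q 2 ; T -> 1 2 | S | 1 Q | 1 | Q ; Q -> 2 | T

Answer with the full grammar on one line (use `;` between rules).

Unit pairs: Q ⇒* {S, T}; T ⇒* {Q, S}.
For each unit pair (A, B), copy every non-unit production of B to A, then drop all unit productions.

S -> 3 | 0 Q 2; T -> 3 | 0 Q 2 | 2 | 1 2 | 1 Q | 1; Q -> 3 | 0 Q 2 | 2 | 1 2 | 1 Q | 1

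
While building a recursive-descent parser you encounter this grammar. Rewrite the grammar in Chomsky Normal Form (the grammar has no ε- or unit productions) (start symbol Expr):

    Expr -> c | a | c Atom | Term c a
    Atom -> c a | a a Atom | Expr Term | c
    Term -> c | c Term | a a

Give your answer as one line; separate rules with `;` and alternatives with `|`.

Expr -> c | a | X1 Atom | Term Y1; Atom -> X1 X2 | X2 Y2 | Expr Term | c; Term -> c | X1 Term | X2 X2; X1 -> c; X2 -> a; Y1 -> X1 X2; Y2 -> X2 Atom

Introduce a nonterminal for each terminal appearing in a rule of length ≥ 2: X1 → c, X2 → a.
Binarize each right-hand side of length ≥ 3 by chaining fresh nonterminals (Y1, Y2, …): affected rules were Expr → Term X1 X2; Atom → X2 X2 Atom.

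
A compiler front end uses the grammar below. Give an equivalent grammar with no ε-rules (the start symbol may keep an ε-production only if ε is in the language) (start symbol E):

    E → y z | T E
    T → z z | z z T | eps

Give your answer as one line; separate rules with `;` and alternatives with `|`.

E → y z | T E; T → z z | z z T

Nullable set = {T}.
ε ∉ L(G), so no ε-production is kept.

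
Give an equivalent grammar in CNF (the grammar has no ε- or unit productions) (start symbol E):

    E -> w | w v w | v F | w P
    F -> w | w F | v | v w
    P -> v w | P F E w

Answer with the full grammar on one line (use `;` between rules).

E -> w | X1 Y1 | X2 F | X1 P; F -> w | X1 F | v | X2 X1; P -> X2 X1 | P Y2; X1 -> w; X2 -> v; Y1 -> X2 X1; Y2 -> F Y3; Y3 -> E X1

Introduce a nonterminal for each terminal appearing in a rule of length ≥ 2: X1 → w, X2 → v.
Binarize each right-hand side of length ≥ 3 by chaining fresh nonterminals (Y1, Y2, …): affected rules were E → X1 X2 X1; P → P F E X1.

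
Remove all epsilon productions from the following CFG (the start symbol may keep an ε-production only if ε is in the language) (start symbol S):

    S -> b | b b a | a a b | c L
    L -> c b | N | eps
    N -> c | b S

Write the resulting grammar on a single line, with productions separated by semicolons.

S -> b | b b a | a a b | c L | c; L -> c b | N; N -> c | b S

Nullable set = {L}.
ε ∉ L(G), so no ε-production is kept.
Add the nullable-subset variants: S → c L gives c L | c.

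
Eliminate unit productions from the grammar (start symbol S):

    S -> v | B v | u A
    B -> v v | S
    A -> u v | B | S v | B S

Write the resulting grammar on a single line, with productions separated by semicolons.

Unit pairs: A ⇒* {B, S}; B ⇒* {S}.
For each unit pair (A, B), copy every non-unit production of B to A, then drop all unit productions.

S -> v | B v | u A; B -> v v | v | B v | u A; A -> v v | v | B v | u A | u v | S v | B S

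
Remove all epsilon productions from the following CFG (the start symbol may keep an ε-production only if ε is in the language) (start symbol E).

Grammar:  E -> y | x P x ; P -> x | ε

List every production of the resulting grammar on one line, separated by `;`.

The nullable symbols are {P}.
ε ∉ L(G), so no ε-production is kept.
Add the nullable-subset variants: E → x P x gives x P x | x x.

E -> y | x P x | x x; P -> x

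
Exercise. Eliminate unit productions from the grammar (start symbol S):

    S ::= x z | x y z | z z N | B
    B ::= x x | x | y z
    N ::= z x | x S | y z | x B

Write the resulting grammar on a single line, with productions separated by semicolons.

S ::= x x | x | y z | x z | x y z | z z N; B ::= x x | x | y z; N ::= z x | x S | y z | x B

Unit pairs: S ⇒* {B}.
For each unit pair (A, B), copy every non-unit production of B to A, then drop all unit productions.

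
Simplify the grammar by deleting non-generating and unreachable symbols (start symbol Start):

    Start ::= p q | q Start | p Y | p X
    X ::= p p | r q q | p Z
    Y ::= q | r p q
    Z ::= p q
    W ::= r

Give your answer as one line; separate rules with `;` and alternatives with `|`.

Generating nonterminals: {Start, W, X, Y, Z}.
Reachable from Start after that: {Start, X, Y, Z}.
Removed useless symbols: {W} and every production mentioning them.

Start ::= p q | q Start | p Y | p X; X ::= p p | r q q | p Z; Y ::= q | r p q; Z ::= p q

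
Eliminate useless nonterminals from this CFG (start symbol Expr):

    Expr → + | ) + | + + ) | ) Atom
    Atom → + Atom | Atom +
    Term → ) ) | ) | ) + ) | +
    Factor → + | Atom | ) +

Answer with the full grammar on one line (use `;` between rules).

Expr → + | ) + | + + )

Generating nonterminals: {Expr, Factor, Term}.
Reachable from Expr after that: {Expr}.
Removed useless symbols: {Atom, Factor, Term} and every production mentioning them.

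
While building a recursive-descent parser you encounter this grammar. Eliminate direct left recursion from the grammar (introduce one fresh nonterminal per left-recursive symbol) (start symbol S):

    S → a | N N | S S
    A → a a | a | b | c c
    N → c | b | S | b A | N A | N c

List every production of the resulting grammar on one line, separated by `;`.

Left recursion appears on S, N.
For S: α = {S}, β = {a, N N}. Rewrite as S → β S' and S' → α S' | ε.
For N: α = {A, c}, β = {c, b, S, b A}. Rewrite as N → β N' and N' → α N' | ε.

S → a S' | N N S'; A → a a | a | b | c c; N → c N' | b N' | S N' | b A N'; S' → S S' | ε; N' → A N' | c N' | ε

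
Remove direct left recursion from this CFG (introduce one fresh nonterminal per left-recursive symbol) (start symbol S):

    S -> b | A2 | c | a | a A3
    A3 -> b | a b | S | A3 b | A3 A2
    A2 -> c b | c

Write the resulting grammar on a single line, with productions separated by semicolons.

A3 is directly left-recursive.
For A3: α = {b, A2}, β = {b, a b, S}. Rewrite as A3 → β A3' and A3' → α A3' | ε.

S -> b | A2 | c | a | a A3; A3 -> b A3' | a b A3' | S A3'; A2 -> c b | c; A3' -> b A3' | A2 A3' | ε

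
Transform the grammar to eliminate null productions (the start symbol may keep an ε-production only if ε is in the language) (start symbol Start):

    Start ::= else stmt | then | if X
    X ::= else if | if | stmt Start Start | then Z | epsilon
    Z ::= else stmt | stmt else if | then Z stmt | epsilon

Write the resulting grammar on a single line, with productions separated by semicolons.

Nullable nonterminals: {X, Z}.
ε ∉ L(G), so no ε-production is kept.
Add the nullable-subset variants: Start → if X gives if X | if. X → then Z gives then Z | then. Z → then Z stmt gives then Z stmt | then stmt.

Start ::= else stmt | then | if X | if; X ::= else if | if | stmt Start Start | then Z | then; Z ::= else stmt | stmt else if | then Z stmt | then stmt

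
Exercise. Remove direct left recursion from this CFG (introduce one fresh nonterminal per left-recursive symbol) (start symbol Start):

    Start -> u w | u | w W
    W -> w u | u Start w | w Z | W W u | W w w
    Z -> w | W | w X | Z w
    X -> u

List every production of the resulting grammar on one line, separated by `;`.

Start -> u w | u | w W; W -> w u W1 | u Start w W1 | w Z W1; Z -> w Z1 | W Z1 | w X Z1; X -> u; W1 -> W u W1 | w w W1 | ε; Z1 -> w Z1 | ε

Directly left-recursive nonterminals: W, Z.
For W: α = {W u, w w}, β = {w u, u Start w, w Z}. Rewrite as W → β W1 and W1 → α W1 | ε.
For Z: α = {w}, β = {w, W, w X}. Rewrite as Z → β Z1 and Z1 → α Z1 | ε.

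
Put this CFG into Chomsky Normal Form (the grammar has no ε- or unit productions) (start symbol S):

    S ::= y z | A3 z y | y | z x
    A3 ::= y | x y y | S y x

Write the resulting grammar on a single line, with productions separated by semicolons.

Introduce a nonterminal for each terminal appearing in a rule of length ≥ 2: X1 → y, X2 → z, X3 → x.
Binarize each right-hand side of length ≥ 3 by chaining fresh nonterminals (Y1, Y2, …): affected rules were S → A3 X2 X1; A3 → X3 X1 X1; A3 → S X1 X3.

S ::= X1 X2 | A3 Y1 | y | X2 X3; A3 ::= y | X3 Y2 | S Y3; X1 ::= y; X2 ::= z; X3 ::= x; Y1 ::= X2 X1; Y2 ::= X1 X1; Y3 ::= X1 X3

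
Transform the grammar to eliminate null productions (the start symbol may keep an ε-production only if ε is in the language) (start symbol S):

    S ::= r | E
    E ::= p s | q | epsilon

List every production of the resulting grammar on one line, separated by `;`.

The nullable symbols are {E, S}.
ε ∈ L(G) since S is nullable, so keep S → ε.

S ::= r | E | epsilon; E ::= p s | q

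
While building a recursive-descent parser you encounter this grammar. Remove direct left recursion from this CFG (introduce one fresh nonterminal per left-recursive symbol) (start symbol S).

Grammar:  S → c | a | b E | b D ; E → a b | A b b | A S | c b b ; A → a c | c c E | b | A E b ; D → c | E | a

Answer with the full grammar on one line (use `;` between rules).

A is directly left-recursive.
For A: α = {E b}, β = {a c, c c E, b}. Rewrite as A → β A' and A' → α A' | ε.

S → c | a | b E | b D; E → a b | A b b | A S | c b b; A → a c A' | c c E A' | b A'; D → c | E | a; A' → E b A' | ε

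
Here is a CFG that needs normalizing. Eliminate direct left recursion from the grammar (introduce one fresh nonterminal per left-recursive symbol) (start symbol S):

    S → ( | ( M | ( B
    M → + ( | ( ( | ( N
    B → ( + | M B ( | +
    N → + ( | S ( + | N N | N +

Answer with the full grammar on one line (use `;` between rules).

S → ( | ( M | ( B; M → + ( | ( ( | ( N; B → ( + | M B ( | +; N → + ( N' | S ( + N'; N' → N N' | + N' | ε

Directly left-recursive nonterminal: N.
For N: α = {N, +}, β = {+ (, S ( +}. Rewrite as N → β N' and N' → α N' | ε.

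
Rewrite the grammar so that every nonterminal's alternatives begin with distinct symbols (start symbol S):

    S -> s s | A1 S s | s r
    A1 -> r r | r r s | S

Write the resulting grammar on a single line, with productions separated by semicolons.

S -> A1 S s | s S'; A1 -> S | r r A1'; S' -> s | r; A1' -> epsilon | s

S has alternatives sharing prefix 's': factor to S → s S' with S' → s | r.
A1 has alternatives sharing prefix 'r r': factor to A1 → r r A1' with A1' → ε | s.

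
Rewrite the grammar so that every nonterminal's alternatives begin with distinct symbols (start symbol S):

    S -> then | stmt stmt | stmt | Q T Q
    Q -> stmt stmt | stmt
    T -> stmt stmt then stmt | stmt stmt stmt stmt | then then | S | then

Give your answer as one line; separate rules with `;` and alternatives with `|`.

S -> then | Q T Q | stmt S'; Q -> stmt Q'; T -> S | stmt stmt T' | then T''; S' -> stmt | eps; Q' -> stmt | eps; T' -> then stmt | stmt stmt; T'' -> then | eps

S has alternatives sharing prefix 'stmt': factor to S → stmt S' with S' → stmt | ε.
Q has alternatives sharing prefix 'stmt': factor to Q → stmt Q' with Q' → stmt | ε.
T has alternatives sharing prefix 'stmt stmt': factor to T → stmt stmt T' with T' → then stmt | stmt stmt.
T has alternatives sharing prefix 'then': factor to T → then T'' with T'' → then | ε.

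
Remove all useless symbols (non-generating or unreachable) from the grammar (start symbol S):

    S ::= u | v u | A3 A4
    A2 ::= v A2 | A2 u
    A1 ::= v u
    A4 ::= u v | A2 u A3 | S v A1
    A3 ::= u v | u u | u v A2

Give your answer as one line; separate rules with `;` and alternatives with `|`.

Generating nonterminals: {A1, A3, A4, S}.
Reachable from S after that: {A1, A3, A4, S}.
Removed useless symbols: {A2} and every production mentioning them.

S ::= u | v u | A3 A4; A1 ::= v u; A4 ::= u v | S v A1; A3 ::= u v | u u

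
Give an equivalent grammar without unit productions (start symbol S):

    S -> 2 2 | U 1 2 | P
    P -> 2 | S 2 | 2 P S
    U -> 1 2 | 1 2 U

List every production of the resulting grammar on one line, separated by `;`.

S -> 2 2 | U 1 2 | 2 | S 2 | 2 P S; P -> 2 | S 2 | 2 P S; U -> 1 2 | 1 2 U

Unit pairs: S ⇒* {P}.
Replace each nonterminal's rules with the union of the non-unit rules of every nonterminal it unit-derives.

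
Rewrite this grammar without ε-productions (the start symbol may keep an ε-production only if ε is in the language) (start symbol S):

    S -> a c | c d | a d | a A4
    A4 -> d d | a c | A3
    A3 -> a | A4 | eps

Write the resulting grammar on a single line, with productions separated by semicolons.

S -> a c | c d | a d | a A4 | a; A4 -> d d | a c | A3; A3 -> a | A4

Nullable set = {A3, A4}.
ε ∉ L(G), so no ε-production is kept.
For each production, add variants omitting each subset of nullable occurrences: S → a A4 gives a A4 | a.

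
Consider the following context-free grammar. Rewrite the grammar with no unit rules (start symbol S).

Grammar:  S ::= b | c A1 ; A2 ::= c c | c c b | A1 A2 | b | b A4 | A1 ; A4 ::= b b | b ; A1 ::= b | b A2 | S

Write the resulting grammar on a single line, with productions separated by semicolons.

Unit pairs: A1 ⇒* {S}; A2 ⇒* {A1, S}.
Replace each nonterminal's rules with the union of the non-unit rules of every nonterminal it unit-derives.

S ::= b | c A1; A2 ::= c c | c c b | A1 A2 | b | b A4 | b A2 | c A1; A4 ::= b b | b; A1 ::= b | b A2 | c A1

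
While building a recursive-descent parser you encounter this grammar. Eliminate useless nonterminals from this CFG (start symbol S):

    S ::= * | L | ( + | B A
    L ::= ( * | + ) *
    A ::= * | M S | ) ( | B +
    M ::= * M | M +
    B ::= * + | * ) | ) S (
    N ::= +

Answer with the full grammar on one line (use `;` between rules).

S ::= * | L | ( + | B A; L ::= ( * | + ) *; A ::= * | ) ( | B +; B ::= * + | * ) | ) S (

Generating nonterminals: {A, B, L, N, S}.
Reachable from S after that: {A, B, L, S}.
Removed useless symbols: {M, N} and every production mentioning them.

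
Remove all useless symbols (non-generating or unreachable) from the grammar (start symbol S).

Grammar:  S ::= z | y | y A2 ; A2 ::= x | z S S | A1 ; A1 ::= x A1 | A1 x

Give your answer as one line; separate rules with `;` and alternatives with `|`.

Generating nonterminals: {A2, S}.
Reachable from S after that: {A2, S}.
Removed useless symbols: {A1} and every production mentioning them.

S ::= z | y | y A2; A2 ::= x | z S S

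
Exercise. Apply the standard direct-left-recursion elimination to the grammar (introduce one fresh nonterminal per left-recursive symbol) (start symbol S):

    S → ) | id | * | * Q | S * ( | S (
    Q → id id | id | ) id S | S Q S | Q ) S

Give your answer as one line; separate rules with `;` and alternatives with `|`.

Left recursion appears on S, Q.
For S: α = {* (, (}, β = {), id, *, * Q}. Rewrite as S → β S' and S' → α S' | ε.
For Q: α = {) S}, β = {id id, id, ) id S, S Q S}. Rewrite as Q → β Q' and Q' → α Q' | ε.

S → ) S' | id S' | * S' | * Q S'; Q → id id Q' | id Q' | ) id S Q' | S Q S Q'; S' → * ( S' | ( S' | ε; Q' → ) S Q' | ε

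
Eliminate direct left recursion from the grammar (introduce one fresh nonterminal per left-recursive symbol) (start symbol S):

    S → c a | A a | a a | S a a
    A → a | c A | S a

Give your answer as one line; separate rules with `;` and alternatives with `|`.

S → c a S' | A a S' | a a S'; A → a | c A | S a; S' → a a S' | ε

Left recursion appears on S.
For S: α = {a a}, β = {c a, A a, a a}. Rewrite as S → β S' and S' → α S' | ε.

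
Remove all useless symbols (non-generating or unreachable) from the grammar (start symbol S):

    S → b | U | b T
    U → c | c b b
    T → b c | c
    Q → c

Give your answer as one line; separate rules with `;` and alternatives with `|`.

S → b | U | b T; U → c | c b b; T → b c | c

Generating nonterminals: {Q, S, T, U}.
Reachable from S after that: {S, T, U}.
Removed useless symbols: {Q} and every production mentioning them.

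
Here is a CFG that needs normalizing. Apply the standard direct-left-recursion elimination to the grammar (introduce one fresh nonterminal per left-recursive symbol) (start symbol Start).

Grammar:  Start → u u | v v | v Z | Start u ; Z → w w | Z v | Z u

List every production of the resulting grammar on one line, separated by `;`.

Start → u u Start1 | v v Start1 | v Z Start1; Z → w w Z1; Start1 → u Start1 | ε; Z1 → v Z1 | u Z1 | ε

Directly left-recursive nonterminals: Start, Z.
For Start: α = {u}, β = {u u, v v, v Z}. Rewrite as Start → β Start1 and Start1 → α Start1 | ε.
For Z: α = {v, u}, β = {w w}. Rewrite as Z → β Z1 and Z1 → α Z1 | ε.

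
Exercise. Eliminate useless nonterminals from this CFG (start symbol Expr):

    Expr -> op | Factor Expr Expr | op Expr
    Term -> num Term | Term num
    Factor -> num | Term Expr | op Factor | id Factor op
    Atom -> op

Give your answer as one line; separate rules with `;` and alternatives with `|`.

Expr -> op | Factor Expr Expr | op Expr; Factor -> num | op Factor | id Factor op

Generating nonterminals: {Atom, Expr, Factor}.
Reachable from Expr after that: {Expr, Factor}.
Removed useless symbols: {Atom, Term} and every production mentioning them.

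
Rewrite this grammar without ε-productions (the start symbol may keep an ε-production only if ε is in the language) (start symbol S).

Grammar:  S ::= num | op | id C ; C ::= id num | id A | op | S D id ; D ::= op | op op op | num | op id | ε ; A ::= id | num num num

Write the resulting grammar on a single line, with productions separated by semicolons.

S ::= num | op | id C; C ::= id num | id A | op | S D id | S id; D ::= op | op op op | num | op id; A ::= id | num num num

The nullable symbols are {D}.
ε ∉ L(G), so no ε-production is kept.
Add the nullable-subset variants: C → S D id gives S D id | S id.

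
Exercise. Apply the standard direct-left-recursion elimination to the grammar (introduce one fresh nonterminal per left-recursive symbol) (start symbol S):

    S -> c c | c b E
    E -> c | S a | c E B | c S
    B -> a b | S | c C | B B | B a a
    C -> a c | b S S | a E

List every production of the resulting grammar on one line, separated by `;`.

Left recursion appears on B.
For B: α = {B, a a}, β = {a b, S, c C}. Rewrite as B → β B' and B' → α B' | ε.

S -> c c | c b E; E -> c | S a | c E B | c S; B -> a b B' | S B' | c C B'; C -> a c | b S S | a E; B' -> B B' | a a B' | ε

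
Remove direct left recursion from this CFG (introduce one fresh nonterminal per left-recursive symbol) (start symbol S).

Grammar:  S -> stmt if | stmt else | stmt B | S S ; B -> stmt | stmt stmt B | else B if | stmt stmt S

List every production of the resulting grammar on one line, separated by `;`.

S is directly left-recursive.
For S: α = {S}, β = {stmt if, stmt else, stmt B}. Rewrite as S → β S' and S' → α S' | ε.

S -> stmt if S' | stmt else S' | stmt B S'; B -> stmt | stmt stmt B | else B if | stmt stmt S; S' -> S S' | ε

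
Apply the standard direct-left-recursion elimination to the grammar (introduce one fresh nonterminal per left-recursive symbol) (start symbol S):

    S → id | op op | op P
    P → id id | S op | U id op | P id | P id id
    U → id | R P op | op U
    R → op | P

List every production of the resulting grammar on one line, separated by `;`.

Directly left-recursive nonterminal: P.
For P: α = {id, id id}, β = {id id, S op, U id op}. Rewrite as P → β P' and P' → α P' | ε.

S → id | op op | op P; P → id id P' | S op P' | U id op P'; U → id | R P op | op U; R → op | P; P' → id P' | id id P' | eps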